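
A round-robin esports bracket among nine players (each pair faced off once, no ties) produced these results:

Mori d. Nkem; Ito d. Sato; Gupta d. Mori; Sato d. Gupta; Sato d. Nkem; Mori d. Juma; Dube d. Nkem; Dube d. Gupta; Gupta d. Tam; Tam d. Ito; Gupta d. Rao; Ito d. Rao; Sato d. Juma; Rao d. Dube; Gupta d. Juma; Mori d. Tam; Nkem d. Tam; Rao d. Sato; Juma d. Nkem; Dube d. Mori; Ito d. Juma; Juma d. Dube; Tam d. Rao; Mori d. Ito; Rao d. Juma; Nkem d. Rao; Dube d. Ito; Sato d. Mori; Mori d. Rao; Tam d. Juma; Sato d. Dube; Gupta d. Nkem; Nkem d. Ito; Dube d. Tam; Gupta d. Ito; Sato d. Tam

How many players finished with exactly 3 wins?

4

Win totals: Gupta 6, Ito 3, Sato 6, Mori 5, Rao 3, Tam 3, Nkem 3, Juma 2, Dube 5.
Exactly 3: Ito, Rao, Tam, Nkem — 4 players.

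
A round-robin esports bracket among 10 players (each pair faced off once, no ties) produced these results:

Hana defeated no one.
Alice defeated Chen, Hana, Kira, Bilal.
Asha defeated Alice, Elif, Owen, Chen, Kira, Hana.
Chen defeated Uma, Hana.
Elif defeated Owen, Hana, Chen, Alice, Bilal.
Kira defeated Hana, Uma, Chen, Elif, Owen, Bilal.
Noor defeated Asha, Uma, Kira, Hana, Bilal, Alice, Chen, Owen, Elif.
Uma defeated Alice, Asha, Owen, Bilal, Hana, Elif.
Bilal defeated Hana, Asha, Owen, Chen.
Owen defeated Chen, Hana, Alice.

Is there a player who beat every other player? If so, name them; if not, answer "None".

Noor has 9 wins out of 9 opponents — a perfect record.

Noor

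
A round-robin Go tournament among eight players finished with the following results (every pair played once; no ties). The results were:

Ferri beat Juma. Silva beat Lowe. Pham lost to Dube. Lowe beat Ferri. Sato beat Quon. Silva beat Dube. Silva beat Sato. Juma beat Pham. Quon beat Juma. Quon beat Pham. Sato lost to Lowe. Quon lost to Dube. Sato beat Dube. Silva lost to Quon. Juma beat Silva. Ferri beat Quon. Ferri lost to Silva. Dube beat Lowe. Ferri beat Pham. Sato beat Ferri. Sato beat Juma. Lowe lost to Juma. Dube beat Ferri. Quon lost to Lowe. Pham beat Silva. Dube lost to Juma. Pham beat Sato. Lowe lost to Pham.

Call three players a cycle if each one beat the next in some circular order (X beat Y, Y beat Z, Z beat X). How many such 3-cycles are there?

Win totals: Sato 4, Dube 4, Ferri 3, Juma 4, Lowe 3, Silva 4, Quon 3, Pham 3.
A player with w wins dominates both others in C(w,2) triples; summing gives 6 + 6 + 3 + 6 + 3 + 6 + 3 + 3 = 36 transitive triples.
Total triples C(8,3) = 56, so cyclic triples = 56 − 36 = 20.

20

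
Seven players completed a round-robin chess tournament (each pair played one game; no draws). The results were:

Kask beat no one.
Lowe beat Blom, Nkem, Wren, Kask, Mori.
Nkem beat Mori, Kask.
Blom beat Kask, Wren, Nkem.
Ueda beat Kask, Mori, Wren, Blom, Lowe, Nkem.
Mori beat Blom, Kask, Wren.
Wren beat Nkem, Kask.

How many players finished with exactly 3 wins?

Win totals: Lowe 5, Blom 3, Mori 3, Ueda 6, Wren 2, Kask 0, Nkem 2.
Exactly 3: Blom, Mori — 2 players.

2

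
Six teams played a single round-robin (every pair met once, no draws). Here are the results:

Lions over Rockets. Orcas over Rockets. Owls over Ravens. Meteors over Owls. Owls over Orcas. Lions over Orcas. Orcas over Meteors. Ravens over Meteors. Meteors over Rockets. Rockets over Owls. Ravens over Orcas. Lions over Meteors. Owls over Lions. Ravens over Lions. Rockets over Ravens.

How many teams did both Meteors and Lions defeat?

Meteors beat: Rockets, Owls.
Lions beat: Rockets, Meteors, Orcas.
Both beat: Rockets — 1.

1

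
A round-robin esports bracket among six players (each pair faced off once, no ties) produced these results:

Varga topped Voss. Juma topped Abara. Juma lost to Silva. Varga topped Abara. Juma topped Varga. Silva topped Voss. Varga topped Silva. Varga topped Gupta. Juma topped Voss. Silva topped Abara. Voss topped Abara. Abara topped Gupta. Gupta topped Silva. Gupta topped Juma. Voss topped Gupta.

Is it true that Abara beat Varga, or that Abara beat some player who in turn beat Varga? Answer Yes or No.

No

Abara did not beat Varga directly.
Abara beat Gupta, but each of them lost to Varga. No two-step path.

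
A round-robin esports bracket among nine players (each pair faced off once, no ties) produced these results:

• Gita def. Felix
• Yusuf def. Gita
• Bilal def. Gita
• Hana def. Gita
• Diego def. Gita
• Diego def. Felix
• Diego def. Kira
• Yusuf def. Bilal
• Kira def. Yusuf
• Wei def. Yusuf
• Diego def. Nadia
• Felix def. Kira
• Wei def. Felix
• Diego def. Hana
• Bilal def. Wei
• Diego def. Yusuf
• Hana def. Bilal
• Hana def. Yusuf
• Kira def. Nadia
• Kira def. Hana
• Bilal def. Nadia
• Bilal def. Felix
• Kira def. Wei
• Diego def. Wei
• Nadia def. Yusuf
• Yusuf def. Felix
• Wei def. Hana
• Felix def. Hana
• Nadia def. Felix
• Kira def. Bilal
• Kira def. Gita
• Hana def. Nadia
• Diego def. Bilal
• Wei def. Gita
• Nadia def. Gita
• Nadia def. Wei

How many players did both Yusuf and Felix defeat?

0

Yusuf beat: Bilal, Gita, Felix.
Felix beat: Hana, Kira.
No one was beaten by both.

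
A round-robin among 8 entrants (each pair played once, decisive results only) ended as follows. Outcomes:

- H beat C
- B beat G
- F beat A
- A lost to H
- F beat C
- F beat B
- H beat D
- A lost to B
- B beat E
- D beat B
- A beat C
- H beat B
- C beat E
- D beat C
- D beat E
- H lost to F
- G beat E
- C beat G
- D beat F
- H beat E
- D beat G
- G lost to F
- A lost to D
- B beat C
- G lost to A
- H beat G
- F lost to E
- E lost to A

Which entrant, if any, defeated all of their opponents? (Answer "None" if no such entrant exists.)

Highest win total is H with 6 (out of 7 possible).
H lost to F, so no entrant went undefeated.

None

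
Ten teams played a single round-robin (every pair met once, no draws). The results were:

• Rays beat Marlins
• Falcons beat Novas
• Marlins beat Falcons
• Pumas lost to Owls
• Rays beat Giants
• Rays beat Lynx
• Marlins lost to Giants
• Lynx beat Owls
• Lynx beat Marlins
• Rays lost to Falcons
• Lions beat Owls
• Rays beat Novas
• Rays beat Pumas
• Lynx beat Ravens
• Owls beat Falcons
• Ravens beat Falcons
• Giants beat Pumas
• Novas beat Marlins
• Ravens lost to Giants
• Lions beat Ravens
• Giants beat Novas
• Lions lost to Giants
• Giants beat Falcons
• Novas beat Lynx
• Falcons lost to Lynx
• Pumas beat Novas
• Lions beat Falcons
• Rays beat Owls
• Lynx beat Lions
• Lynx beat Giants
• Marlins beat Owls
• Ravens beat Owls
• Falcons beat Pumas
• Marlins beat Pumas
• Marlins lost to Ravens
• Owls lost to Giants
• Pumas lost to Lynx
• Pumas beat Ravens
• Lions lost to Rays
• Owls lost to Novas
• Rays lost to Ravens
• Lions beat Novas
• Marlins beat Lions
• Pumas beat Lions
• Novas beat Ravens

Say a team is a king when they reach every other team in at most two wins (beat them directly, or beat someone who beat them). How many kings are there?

6

Marlins cannot reach Lynx, Giants in two steps.
Lions cannot reach Giants in two steps.
Ravens reaches everyone (king).
Lynx reaches everyone (king).
Novas reaches everyone (king).
Rays reaches everyone (king).
Pumas cannot reach Giants in two steps.
Falcons reaches everyone (king).
Giants reaches everyone (king).
Owls cannot reach Marlins, Lynx, Giants in two steps.
Kings: Ravens, Lynx, Novas, Rays, Falcons, Giants — 6.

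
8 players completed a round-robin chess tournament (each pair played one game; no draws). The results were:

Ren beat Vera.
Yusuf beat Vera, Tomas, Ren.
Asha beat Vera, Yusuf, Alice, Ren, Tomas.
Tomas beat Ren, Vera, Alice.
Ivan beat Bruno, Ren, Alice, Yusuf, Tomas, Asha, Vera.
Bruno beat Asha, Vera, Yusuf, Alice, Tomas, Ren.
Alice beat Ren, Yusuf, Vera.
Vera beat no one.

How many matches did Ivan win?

7

Ivan's results: beat Yusuf, Asha, Alice, Ren, Bruno, Tomas, Vera; lost to no one.
That is 7 wins.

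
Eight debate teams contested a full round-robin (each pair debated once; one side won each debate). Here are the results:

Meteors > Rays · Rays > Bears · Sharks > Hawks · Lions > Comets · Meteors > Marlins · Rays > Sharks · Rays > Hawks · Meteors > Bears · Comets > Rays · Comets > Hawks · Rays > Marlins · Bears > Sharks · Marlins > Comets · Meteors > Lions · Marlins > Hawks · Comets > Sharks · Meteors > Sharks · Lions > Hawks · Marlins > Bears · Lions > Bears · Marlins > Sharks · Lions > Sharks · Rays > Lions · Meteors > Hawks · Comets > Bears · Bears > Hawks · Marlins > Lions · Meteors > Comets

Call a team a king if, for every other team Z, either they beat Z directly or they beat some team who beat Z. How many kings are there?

1

Comets cannot reach Meteors in two steps.
Hawks cannot reach Comets, Lions, Bears, Sharks, Marlins, Meteors, Rays in two steps.
Lions cannot reach Marlins, Meteors in two steps.
Bears cannot reach Comets, Lions, Marlins, Meteors, Rays in two steps.
Sharks cannot reach Comets, Lions, Bears, Marlins, Meteors, Rays in two steps.
Marlins cannot reach Meteors in two steps.
Meteors reaches everyone (king).
Rays cannot reach Meteors in two steps.
Kings: Meteors — 1.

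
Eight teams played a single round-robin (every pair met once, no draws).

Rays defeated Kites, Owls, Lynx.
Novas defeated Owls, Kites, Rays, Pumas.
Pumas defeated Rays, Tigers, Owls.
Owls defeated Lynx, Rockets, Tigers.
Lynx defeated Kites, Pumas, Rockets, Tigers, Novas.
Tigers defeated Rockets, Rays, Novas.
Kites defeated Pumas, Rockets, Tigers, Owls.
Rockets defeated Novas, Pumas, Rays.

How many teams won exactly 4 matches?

2

Win totals: Tigers 3, Rays 3, Novas 4, Owls 3, Lynx 5, Rockets 3, Kites 4, Pumas 3.
Exactly 4: Novas, Kites — 2 teams.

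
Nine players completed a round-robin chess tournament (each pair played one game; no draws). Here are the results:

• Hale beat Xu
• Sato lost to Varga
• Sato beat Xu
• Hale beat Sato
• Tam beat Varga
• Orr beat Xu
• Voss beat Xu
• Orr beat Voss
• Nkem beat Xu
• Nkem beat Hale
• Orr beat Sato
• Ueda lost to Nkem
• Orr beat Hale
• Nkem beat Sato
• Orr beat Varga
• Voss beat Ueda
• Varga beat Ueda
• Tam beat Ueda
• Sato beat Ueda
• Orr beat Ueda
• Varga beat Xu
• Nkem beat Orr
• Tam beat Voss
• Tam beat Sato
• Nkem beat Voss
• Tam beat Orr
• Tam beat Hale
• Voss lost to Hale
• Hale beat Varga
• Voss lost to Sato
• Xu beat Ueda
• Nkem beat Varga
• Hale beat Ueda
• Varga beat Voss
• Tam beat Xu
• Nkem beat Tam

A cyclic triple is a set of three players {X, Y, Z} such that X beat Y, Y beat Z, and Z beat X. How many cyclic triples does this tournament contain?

Win totals: Varga 4, Nkem 8, Xu 1, Sato 3, Voss 2, Ueda 0, Hale 5, Orr 6, Tam 7.
A player with w wins dominates both others in C(w,2) triples; summing gives 6 + 28 + 0 + 3 + 1 + 0 + 10 + 15 + 21 = 84 transitive triples.
Total triples C(9,3) = 84, so cyclic triples = 84 − 84 = 0.

0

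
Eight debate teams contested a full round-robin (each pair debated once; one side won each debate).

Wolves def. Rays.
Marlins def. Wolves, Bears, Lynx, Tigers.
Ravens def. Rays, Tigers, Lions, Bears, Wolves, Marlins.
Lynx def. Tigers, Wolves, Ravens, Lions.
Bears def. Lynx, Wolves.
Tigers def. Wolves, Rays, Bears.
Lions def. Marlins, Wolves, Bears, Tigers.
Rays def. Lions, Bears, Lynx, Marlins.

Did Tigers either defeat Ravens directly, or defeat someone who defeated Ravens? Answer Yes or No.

Tigers did not beat Ravens directly.
Tigers beat Rays, Wolves, Bears, but each of them lost to Ravens. No two-step path.

No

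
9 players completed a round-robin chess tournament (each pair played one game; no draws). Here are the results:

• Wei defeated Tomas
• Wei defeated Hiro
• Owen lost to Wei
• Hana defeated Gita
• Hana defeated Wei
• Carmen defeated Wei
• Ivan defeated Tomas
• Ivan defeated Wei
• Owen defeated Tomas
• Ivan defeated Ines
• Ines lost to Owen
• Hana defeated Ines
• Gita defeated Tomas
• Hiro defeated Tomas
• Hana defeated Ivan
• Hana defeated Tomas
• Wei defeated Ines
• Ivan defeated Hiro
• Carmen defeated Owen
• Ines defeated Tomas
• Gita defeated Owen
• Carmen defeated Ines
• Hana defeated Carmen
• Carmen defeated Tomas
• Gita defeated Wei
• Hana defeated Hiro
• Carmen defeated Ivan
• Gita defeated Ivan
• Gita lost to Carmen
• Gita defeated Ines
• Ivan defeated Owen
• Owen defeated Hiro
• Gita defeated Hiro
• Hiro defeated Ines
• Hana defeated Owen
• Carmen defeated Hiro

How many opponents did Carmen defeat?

Carmen's results: beat Hiro, Gita, Wei, Ines, Owen, Tomas, Ivan; lost to Hana.
That is 7 wins.

7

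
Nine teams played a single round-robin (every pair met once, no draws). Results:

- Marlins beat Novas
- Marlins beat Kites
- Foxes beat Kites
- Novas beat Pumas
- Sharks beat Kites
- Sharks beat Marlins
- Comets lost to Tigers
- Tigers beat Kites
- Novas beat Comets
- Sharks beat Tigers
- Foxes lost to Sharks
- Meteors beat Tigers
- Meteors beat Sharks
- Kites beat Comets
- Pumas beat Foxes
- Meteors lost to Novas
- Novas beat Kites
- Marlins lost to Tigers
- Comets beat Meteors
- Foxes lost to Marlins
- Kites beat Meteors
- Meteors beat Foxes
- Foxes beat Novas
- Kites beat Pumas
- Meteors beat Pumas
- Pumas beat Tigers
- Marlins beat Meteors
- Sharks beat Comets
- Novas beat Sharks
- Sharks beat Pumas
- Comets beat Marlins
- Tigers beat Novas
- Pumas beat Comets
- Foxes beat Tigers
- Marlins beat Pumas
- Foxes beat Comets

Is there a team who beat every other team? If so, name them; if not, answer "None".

Highest win total is Sharks with 6 (out of 8 possible).
Sharks lost to Meteors, Novas, so no team went undefeated.

None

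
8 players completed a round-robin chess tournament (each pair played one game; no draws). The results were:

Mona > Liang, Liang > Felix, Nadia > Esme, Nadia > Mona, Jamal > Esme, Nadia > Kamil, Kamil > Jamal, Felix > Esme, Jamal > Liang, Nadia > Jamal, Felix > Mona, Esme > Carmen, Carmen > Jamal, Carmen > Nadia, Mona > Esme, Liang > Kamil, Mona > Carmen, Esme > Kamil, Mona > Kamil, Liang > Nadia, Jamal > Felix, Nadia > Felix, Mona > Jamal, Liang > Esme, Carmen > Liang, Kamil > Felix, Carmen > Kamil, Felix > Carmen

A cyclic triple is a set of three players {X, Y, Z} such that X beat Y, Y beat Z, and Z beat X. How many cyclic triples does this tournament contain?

Win totals: Jamal 3, Esme 2, Mona 5, Nadia 5, Liang 4, Carmen 4, Felix 3, Kamil 2.
A player with w wins dominates both others in C(w,2) triples; summing gives 3 + 1 + 10 + 10 + 6 + 6 + 3 + 1 = 40 transitive triples.
Total triples C(8,3) = 56, so cyclic triples = 56 − 40 = 16.

16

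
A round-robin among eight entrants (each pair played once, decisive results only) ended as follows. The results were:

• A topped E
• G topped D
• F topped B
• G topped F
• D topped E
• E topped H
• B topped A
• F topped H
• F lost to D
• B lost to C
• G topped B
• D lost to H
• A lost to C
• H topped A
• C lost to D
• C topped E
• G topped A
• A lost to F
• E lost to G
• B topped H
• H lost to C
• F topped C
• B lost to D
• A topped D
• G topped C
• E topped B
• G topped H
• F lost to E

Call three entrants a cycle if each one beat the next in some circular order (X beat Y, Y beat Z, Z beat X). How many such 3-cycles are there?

Win totals: A 2, B 2, C 4, D 4, E 3, F 4, G 7, H 2.
An entrant with w wins dominates both others in C(w,2) triples; summing gives 1 + 1 + 6 + 6 + 3 + 6 + 21 + 1 = 45 transitive triples.
Total triples C(8,3) = 56, so cyclic triples = 56 − 45 = 11.

11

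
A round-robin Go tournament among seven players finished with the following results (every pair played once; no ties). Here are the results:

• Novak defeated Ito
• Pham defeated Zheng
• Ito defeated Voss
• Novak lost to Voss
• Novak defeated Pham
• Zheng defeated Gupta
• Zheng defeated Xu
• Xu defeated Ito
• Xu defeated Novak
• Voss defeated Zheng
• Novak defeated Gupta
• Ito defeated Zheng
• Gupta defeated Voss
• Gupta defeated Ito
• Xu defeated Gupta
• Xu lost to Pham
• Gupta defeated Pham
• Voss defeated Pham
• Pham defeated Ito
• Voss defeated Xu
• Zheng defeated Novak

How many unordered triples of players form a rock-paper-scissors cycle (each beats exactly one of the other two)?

Win totals: Zheng 3, Voss 4, Pham 3, Xu 3, Ito 2, Novak 3, Gupta 3.
A player with w wins dominates both others in C(w,2) triples; summing gives 3 + 6 + 3 + 3 + 1 + 3 + 3 = 22 transitive triples.
Total triples C(7,3) = 35, so cyclic triples = 35 − 22 = 13.

13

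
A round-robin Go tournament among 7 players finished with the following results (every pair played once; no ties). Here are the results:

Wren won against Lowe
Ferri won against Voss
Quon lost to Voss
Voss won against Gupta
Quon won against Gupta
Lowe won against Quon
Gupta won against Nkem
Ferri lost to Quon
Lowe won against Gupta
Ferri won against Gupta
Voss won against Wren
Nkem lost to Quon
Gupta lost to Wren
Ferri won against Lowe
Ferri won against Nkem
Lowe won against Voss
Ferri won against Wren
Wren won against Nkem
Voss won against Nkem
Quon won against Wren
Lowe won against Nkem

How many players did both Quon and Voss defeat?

3

Quon beat: Gupta, Wren, Ferri, Nkem.
Voss beat: Gupta, Wren, Nkem, Quon.
Both beat: Gupta, Wren, Nkem — 3.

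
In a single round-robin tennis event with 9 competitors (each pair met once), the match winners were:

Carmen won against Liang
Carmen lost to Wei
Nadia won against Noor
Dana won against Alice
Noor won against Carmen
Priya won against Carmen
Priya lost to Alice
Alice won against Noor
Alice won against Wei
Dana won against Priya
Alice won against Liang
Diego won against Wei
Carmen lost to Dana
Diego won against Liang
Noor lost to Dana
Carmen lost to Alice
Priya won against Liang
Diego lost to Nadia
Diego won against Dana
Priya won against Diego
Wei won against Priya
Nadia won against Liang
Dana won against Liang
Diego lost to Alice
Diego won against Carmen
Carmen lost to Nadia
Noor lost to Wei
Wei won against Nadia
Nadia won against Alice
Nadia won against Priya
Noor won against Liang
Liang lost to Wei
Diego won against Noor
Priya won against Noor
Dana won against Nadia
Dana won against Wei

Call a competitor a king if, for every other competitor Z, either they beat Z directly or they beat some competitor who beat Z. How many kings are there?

4

Noor cannot reach Wei, Diego, Nadia, Alice, Dana, Priya in two steps.
Wei cannot reach Dana in two steps.
Diego reaches everyone (king).
Nadia reaches everyone (king).
Alice reaches everyone (king).
Dana reaches everyone (king).
Priya cannot reach Nadia, Alice in two steps.
Liang cannot reach Noor, Wei, Diego, Nadia, Alice, Dana, Priya, Carmen in two steps.
Carmen cannot reach Noor, Wei, Diego, Nadia, Alice, Dana, Priya in two steps.
Kings: Diego, Nadia, Alice, Dana — 4.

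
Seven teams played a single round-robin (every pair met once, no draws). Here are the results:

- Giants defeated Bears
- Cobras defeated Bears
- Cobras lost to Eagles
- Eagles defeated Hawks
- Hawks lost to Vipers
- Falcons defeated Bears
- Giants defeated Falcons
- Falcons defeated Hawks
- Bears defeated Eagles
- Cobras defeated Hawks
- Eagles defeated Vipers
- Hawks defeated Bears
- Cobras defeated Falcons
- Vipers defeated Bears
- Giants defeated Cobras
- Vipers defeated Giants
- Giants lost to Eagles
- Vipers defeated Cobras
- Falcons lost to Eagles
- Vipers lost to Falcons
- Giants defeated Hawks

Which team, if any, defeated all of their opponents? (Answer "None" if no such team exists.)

Highest win total is Eagles with 5 (out of 6 possible).
Eagles lost to Bears, so no team went undefeated.

None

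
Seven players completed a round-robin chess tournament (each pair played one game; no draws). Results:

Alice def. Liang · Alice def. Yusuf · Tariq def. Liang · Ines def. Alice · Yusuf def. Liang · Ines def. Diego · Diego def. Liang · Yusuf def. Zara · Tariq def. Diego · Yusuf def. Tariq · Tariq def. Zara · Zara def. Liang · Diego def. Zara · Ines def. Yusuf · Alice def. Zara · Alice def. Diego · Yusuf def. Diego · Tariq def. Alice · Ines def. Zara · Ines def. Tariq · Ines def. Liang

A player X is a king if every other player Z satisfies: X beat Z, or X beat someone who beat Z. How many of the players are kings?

1

Alice cannot reach Ines in two steps.
Ines reaches everyone (king).
Yusuf cannot reach Ines in two steps.
Zara cannot reach Alice, Ines, Yusuf, Diego, Tariq in two steps.
Diego cannot reach Alice, Ines, Yusuf, Tariq in two steps.
Liang cannot reach Alice, Ines, Yusuf, Zara, Diego, Tariq in two steps.
Tariq cannot reach Ines in two steps.
Kings: Ines — 1.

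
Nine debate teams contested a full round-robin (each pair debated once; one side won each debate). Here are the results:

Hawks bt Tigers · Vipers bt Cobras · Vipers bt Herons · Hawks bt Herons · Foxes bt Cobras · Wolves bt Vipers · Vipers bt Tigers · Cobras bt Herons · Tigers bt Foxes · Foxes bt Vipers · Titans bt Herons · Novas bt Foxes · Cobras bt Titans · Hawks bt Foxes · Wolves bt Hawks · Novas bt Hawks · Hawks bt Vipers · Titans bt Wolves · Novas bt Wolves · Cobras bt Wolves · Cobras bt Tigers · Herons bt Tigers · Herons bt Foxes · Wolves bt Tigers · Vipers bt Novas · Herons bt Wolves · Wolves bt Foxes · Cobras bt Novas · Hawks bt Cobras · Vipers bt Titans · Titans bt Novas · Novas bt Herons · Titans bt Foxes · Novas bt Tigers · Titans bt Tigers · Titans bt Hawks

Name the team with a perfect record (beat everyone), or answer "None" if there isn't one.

Highest win total is Titans with 6 (out of 8 possible).
Titans lost to Cobras, Vipers, so no team went undefeated.

None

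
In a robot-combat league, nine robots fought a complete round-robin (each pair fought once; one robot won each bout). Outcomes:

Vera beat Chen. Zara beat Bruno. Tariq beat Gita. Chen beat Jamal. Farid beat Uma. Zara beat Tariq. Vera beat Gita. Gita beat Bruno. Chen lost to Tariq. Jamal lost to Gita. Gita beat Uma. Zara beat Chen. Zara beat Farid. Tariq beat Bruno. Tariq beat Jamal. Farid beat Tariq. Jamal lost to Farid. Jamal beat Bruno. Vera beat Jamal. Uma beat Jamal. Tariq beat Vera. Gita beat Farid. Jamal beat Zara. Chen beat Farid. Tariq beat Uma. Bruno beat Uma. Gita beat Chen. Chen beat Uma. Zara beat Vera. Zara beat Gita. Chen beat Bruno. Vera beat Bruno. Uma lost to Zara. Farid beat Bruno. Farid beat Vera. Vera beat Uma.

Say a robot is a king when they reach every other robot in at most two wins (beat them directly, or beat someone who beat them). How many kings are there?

Farid reaches everyone (king).
Tariq reaches everyone (king).
Vera cannot reach Tariq in two steps.
Chen cannot reach Gita in two steps.
Uma cannot reach Farid, Tariq, Vera, Chen, Gita in two steps.
Bruno cannot reach Farid, Tariq, Vera, Chen, Zara, Gita in two steps.
Zara reaches everyone (king).
Gita reaches everyone (king).
Jamal reaches everyone (king).
Kings: Farid, Tariq, Zara, Gita, Jamal — 5.

5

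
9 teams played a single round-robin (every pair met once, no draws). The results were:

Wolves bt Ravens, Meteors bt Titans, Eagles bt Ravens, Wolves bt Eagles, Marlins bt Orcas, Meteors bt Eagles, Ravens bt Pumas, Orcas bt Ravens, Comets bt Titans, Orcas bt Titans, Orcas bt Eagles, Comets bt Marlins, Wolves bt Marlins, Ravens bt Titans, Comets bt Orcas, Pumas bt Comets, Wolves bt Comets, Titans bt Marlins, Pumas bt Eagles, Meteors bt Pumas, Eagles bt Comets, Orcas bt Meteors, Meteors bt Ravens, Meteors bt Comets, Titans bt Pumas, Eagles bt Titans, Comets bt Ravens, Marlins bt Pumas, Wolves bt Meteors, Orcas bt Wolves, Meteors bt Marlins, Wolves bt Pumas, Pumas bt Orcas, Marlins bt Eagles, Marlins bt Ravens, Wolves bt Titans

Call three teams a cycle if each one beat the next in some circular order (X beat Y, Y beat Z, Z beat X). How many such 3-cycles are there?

18

Win totals: Ravens 2, Wolves 7, Orcas 5, Meteors 6, Marlins 4, Comets 4, Titans 2, Eagles 3, Pumas 3.
A team with w wins dominates both others in C(w,2) triples; summing gives 1 + 21 + 10 + 15 + 6 + 6 + 1 + 3 + 3 = 66 transitive triples.
Total triples C(9,3) = 84, so cyclic triples = 84 − 66 = 18.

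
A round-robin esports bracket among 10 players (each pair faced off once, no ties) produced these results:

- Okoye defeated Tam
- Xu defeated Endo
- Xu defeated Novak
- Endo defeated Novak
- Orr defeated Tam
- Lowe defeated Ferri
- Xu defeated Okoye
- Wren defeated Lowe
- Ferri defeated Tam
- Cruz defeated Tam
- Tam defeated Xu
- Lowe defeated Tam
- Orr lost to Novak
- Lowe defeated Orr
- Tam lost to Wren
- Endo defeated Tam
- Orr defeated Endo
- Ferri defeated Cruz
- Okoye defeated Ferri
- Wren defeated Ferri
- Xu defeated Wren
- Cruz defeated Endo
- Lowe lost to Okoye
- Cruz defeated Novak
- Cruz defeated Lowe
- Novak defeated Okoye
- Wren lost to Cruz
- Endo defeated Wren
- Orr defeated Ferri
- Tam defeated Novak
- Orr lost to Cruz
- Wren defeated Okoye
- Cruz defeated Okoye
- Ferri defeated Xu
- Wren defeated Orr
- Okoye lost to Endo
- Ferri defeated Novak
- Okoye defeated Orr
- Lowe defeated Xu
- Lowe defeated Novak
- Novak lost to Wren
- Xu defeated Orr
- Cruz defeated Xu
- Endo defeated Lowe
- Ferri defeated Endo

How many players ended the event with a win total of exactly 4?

1

Win totals: Xu 5, Ferri 5, Okoye 4, Lowe 5, Tam 2, Wren 6, Novak 2, Endo 5, Orr 3, Cruz 8.
Exactly 4: Okoye — 1 player.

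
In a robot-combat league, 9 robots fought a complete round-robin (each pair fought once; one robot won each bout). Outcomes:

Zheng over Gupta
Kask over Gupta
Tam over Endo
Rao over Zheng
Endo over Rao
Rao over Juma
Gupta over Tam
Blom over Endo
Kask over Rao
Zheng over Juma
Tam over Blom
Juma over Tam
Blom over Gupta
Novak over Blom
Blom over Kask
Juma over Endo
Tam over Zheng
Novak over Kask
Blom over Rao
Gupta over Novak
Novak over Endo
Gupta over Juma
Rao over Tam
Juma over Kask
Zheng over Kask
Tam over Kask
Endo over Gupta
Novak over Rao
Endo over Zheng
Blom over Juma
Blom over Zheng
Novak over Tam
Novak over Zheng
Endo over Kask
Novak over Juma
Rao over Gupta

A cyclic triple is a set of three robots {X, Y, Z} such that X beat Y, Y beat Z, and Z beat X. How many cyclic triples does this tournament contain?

Win totals: Juma 3, Zheng 3, Kask 2, Novak 7, Gupta 3, Blom 6, Rao 4, Endo 4, Tam 4.
A robot with w wins dominates both others in C(w,2) triples; summing gives 3 + 3 + 1 + 21 + 3 + 15 + 6 + 6 + 6 = 64 transitive triples.
Total triples C(9,3) = 84, so cyclic triples = 84 − 64 = 20.

20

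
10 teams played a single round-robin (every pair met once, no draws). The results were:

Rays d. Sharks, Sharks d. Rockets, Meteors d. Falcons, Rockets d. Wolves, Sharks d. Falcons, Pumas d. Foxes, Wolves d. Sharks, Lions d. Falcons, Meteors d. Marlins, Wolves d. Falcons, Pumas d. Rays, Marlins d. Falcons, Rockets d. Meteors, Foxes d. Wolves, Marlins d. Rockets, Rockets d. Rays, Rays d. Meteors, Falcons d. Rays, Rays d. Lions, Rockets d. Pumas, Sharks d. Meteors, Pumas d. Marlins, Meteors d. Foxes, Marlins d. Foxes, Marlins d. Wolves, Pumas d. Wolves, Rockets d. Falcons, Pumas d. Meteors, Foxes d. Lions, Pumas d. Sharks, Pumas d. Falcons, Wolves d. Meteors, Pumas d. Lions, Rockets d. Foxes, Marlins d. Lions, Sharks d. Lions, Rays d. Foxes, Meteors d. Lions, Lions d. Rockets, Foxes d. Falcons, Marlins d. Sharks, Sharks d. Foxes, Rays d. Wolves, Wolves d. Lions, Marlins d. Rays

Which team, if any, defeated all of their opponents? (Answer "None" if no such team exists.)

None

Highest win total is Pumas with 8 (out of 9 possible).
Pumas lost to Rockets, so no team went undefeated.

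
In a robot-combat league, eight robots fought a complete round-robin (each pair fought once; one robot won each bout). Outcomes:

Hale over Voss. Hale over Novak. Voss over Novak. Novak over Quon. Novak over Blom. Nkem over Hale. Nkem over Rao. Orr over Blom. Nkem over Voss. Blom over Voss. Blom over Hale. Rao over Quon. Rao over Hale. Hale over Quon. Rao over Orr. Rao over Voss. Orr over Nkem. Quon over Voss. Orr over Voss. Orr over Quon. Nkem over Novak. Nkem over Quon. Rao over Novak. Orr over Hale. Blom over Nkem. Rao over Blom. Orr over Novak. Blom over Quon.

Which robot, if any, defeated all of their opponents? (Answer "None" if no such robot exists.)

None

Highest win total is Rao with 6 (out of 7 possible).
Rao lost to Nkem, so no robot went undefeated.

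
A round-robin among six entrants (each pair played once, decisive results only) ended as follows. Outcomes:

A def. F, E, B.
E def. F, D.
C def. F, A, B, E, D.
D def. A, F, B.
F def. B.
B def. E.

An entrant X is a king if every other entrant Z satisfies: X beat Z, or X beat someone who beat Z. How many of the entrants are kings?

1

A cannot reach C in two steps.
B cannot reach A, C in two steps.
C reaches everyone (king).
D cannot reach C in two steps.
E cannot reach C in two steps.
F cannot reach A, C, D in two steps.
Kings: C — 1.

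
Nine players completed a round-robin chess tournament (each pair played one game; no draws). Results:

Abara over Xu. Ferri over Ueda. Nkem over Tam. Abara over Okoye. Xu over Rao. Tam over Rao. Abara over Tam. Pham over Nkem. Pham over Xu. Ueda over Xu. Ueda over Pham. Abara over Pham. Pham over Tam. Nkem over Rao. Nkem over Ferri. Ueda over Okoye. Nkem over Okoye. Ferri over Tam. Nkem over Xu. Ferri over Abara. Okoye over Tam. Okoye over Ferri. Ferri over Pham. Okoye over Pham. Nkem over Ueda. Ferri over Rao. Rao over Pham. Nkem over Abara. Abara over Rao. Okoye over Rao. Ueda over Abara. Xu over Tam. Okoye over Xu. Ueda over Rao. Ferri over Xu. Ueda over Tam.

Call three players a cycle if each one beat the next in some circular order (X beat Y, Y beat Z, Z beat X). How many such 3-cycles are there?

9

Win totals: Rao 1, Nkem 7, Ueda 6, Xu 2, Tam 1, Ferri 6, Abara 5, Pham 3, Okoye 5.
A player with w wins dominates both others in C(w,2) triples; summing gives 0 + 21 + 15 + 1 + 0 + 15 + 10 + 3 + 10 = 75 transitive triples.
Total triples C(9,3) = 84, so cyclic triples = 84 − 75 = 9.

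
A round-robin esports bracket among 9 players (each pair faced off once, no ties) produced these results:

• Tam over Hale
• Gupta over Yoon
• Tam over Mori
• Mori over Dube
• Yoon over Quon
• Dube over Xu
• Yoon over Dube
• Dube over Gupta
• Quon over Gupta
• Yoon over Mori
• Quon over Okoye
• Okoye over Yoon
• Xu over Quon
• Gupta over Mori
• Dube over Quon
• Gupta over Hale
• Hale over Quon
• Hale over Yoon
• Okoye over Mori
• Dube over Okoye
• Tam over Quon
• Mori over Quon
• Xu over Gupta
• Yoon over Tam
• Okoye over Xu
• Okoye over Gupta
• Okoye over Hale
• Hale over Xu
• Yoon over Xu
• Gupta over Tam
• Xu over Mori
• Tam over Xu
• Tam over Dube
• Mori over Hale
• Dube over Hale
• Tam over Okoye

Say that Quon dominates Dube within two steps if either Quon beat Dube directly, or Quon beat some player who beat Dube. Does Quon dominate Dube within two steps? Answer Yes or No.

Quon did not beat Dube directly.
Quon beat Gupta, Okoye, but each of them lost to Dube. No two-step path.

No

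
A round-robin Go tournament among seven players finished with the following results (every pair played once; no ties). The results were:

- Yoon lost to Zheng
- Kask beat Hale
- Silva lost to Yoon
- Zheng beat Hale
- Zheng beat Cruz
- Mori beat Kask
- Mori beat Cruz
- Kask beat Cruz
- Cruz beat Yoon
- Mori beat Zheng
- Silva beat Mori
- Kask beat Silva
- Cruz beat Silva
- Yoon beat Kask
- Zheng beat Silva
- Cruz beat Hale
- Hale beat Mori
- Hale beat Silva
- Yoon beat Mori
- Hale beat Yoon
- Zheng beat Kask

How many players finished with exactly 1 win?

Win totals: Mori 3, Silva 1, Hale 3, Kask 3, Yoon 3, Zheng 5, Cruz 3.
Exactly 1: Silva — 1 player.

1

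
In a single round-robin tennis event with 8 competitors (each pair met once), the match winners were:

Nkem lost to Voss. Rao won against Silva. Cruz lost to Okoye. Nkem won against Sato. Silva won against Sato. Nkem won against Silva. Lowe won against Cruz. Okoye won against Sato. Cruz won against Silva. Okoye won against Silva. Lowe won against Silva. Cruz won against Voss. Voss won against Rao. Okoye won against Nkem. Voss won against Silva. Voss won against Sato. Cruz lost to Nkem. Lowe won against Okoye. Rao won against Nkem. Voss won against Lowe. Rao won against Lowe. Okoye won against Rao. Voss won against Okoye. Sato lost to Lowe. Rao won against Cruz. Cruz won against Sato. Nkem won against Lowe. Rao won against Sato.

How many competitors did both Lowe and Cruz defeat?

Lowe beat: Silva, Sato, Okoye, Cruz.
Cruz beat: Silva, Sato, Voss.
Both beat: Silva, Sato — 2.

2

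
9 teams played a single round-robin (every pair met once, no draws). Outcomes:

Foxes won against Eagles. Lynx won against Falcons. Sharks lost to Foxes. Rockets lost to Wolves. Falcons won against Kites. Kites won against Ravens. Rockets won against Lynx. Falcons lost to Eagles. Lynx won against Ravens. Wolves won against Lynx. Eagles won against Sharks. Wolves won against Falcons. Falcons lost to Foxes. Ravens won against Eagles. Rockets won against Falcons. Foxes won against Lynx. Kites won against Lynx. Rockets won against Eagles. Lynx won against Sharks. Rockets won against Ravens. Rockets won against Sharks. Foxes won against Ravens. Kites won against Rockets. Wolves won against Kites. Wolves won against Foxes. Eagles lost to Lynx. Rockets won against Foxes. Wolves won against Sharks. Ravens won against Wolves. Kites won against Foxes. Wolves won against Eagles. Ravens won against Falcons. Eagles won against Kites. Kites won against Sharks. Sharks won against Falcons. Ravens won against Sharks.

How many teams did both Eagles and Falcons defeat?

Eagles beat: Kites, Sharks, Falcons.
Falcons beat: Kites.
Both beat: Kites — 1.

1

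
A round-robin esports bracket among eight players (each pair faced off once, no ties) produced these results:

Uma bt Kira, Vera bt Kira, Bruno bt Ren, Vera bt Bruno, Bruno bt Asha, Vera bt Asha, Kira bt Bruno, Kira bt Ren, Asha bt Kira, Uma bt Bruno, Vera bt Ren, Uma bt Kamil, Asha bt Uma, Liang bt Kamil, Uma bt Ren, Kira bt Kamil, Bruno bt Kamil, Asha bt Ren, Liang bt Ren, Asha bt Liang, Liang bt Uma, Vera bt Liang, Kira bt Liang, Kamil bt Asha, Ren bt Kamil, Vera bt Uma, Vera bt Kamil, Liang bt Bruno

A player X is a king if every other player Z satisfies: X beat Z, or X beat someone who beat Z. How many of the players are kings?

Kamil cannot reach Vera, Bruno in two steps.
Liang cannot reach Vera in two steps.
Asha cannot reach Vera in two steps.
Uma cannot reach Vera in two steps.
Kira cannot reach Vera in two steps.
Vera reaches everyone (king).
Bruno cannot reach Vera in two steps.
Ren cannot reach Liang, Uma, Kira, Vera, Bruno in two steps.
Kings: Vera — 1.

1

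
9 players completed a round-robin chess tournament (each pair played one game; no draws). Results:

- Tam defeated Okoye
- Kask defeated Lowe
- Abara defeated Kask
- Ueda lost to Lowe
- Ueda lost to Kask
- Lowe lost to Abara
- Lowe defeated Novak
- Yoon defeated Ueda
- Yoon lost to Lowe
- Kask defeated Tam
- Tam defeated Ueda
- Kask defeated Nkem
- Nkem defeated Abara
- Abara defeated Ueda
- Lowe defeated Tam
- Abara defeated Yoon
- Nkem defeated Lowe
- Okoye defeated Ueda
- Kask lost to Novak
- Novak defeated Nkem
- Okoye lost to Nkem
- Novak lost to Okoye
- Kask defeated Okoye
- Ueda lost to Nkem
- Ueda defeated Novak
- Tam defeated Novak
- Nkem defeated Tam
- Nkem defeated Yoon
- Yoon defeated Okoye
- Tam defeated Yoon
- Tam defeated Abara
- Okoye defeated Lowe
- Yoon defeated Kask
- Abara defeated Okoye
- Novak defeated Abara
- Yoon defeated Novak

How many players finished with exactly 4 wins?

Win totals: Yoon 4, Abara 5, Tam 5, Novak 3, Kask 5, Okoye 3, Lowe 4, Ueda 1, Nkem 6.
Exactly 4: Yoon, Lowe — 2 players.

2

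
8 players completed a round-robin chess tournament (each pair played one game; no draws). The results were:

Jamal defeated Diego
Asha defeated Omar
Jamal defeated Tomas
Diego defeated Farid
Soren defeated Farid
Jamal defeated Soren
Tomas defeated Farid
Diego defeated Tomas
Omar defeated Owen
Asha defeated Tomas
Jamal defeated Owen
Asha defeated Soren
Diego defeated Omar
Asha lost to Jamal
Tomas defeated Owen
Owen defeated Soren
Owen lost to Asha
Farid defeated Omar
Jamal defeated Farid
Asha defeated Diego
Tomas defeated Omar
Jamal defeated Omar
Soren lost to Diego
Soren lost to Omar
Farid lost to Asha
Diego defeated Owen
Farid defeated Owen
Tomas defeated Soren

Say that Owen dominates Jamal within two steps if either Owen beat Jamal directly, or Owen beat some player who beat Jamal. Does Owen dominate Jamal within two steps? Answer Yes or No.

Owen did not beat Jamal directly.
Owen beat Soren, but each of them lost to Jamal. No two-step path.

No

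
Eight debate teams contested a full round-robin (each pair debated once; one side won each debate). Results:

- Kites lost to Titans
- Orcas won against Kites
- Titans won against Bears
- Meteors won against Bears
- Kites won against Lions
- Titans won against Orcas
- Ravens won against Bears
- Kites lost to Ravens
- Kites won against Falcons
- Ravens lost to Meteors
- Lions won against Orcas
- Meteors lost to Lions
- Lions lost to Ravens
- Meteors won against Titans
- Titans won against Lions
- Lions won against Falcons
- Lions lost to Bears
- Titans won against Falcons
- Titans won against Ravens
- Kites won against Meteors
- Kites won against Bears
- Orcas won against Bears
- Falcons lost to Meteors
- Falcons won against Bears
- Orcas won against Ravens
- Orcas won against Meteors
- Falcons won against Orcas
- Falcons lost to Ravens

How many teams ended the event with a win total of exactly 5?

Win totals: Ravens 4, Orcas 4, Meteors 4, Bears 1, Falcons 2, Kites 4, Lions 3, Titans 6.
No team has exactly 5 wins.

0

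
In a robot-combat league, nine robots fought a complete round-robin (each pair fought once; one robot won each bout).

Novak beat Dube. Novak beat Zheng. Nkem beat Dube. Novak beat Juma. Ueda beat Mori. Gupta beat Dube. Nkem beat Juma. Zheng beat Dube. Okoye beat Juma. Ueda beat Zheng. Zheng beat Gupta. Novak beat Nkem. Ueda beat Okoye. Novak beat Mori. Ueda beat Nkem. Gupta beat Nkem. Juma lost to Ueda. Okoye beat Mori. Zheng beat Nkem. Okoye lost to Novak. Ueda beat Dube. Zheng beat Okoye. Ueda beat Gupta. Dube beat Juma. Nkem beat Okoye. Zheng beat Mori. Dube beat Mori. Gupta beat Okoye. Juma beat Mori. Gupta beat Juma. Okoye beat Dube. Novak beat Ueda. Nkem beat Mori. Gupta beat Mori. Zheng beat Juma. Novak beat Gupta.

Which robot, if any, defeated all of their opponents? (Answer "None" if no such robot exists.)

Novak has 8 wins out of 8 opponents — a perfect record.

Novak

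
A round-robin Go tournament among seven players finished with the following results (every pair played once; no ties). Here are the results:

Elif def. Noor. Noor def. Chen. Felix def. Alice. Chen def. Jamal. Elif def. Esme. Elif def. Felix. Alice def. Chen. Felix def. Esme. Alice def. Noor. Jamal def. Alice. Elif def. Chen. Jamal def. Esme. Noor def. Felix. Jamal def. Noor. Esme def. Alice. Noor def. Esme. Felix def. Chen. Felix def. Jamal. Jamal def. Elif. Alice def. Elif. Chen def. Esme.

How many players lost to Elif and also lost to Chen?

Elif beat: Esme, Chen, Noor, Felix.
Chen beat: Esme, Jamal.
Both beat: Esme — 1.

1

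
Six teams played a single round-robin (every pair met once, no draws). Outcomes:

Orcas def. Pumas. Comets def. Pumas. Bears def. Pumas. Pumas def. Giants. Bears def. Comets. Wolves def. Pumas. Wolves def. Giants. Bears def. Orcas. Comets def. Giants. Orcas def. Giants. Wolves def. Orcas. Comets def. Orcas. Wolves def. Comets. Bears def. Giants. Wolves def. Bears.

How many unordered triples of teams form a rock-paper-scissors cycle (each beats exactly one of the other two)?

Of the C(6,3) = 20 triples, the cyclic ones are: none.
That is 0.

0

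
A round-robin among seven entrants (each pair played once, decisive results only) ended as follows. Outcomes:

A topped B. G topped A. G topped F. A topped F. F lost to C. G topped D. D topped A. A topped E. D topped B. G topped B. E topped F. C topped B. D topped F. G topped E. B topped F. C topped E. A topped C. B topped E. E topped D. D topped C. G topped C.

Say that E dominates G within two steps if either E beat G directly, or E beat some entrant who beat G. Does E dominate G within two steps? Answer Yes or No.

E did not beat G directly.
E beat D, F, but each of them lost to G. No two-step path.

No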